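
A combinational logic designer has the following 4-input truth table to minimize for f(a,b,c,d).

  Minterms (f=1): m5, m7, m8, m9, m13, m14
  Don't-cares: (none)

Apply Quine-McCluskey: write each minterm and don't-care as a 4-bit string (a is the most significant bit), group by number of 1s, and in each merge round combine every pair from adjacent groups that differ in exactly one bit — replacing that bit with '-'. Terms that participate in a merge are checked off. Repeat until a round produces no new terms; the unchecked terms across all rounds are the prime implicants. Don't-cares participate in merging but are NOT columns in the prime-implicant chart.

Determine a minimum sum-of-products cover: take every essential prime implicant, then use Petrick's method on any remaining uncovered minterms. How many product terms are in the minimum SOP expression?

4

[col 0] 0101*, 0111*, 1000*, 1001*, 1101*, 1110
[col 1] -101, 01-1, 1-01, 100-
Prime implicants: -101, 01-1, 1-01, 100-, 1110
PI chart (minterm → PIs covering it):
  5 | -101,01-1
  7 | 01-1  (sole → essential)
  8 | 100-  (sole → essential)
  9 | 1-01,100-
  13 | -101,1-01
  14 | 1110  (sole → essential)
Essential prime implicants: 01-1, 100-, 1110
Petrick residual → -101
Minimum SOP uses 4 PIs: bc'd + a'bd + ab'c' + abcd'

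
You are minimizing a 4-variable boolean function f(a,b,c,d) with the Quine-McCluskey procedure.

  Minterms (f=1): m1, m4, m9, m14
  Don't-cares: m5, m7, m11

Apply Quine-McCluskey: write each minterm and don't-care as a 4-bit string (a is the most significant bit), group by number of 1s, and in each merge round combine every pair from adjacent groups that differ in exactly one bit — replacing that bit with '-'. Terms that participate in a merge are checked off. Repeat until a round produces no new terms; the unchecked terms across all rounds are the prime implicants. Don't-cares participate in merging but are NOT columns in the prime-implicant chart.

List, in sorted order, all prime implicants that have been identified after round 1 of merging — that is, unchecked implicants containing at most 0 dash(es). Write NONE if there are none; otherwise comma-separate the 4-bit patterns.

1110

size-2^0 implicants → 0001(✓)  0100(✓)  0101(✓)  0111(✓)  1001(✓)  1011(✓)  1110
size-2^1 implicants → -001  0-01  01-1  010-  10-1
Unchecked terms (primes): -001, 0-01, 01-1, 010-, 10-1, 1110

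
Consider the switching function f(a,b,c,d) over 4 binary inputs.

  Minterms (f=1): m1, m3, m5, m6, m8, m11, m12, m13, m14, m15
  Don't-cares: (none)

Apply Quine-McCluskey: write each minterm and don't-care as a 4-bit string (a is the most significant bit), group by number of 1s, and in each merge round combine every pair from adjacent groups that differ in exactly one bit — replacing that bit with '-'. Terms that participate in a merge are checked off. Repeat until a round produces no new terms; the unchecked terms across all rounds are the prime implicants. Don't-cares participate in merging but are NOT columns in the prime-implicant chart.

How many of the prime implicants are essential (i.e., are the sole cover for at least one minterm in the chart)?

2

Round 0: 0001✓ 0011✓ 0101✓ 0110✓ 1000✓ 1011✓ 1100✓ 1101✓ 1110✓ 1111✓
Round 1: -011 -101 -110 0-01 00-1 1-00 1-11 11-0✓ 11-1✓ 110-✓ 111-✓
Round 2: 11--
PIs = {-011, -101, -110, 0-01, 00-1, 1-00, 1-11, 11--}
Coverage chart:
  m1: 0-01,00-1
  m3: -011,00-1
  m5: -101,0-01
  m6: -110 ←essential
  m8: 1-00 ←essential
  m11: -011,1-11
  m12: 1-00,11--
  m13: -101,11--
  m14: -110,11--
  m15: 1-11,11--
Essential: -110, 1-00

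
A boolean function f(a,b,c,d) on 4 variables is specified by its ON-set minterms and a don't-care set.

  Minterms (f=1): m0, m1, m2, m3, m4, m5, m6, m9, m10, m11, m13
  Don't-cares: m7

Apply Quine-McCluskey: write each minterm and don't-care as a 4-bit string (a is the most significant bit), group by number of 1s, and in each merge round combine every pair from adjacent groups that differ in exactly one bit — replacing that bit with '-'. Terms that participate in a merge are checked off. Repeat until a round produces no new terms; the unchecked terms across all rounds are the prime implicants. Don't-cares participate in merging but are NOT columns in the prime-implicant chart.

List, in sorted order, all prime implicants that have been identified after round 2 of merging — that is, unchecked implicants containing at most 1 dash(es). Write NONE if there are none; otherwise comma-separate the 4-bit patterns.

[col 0] 0000*, 0001*, 0010*, 0011*, 0100*, 0101*, 0110*, 0111*, 1001*, 1010*, 1011*, 1101*
[col 1] -001*, -010*, -011*, -101*, 0-00*, 0-01*, 0-10*, 0-11*, 00-0*, 00-1*, 000-*, 001-*, 01-0*, 01-1*, 010-*, 011-*, 1-01*, 10-1*, 101-*
[col 2] --01, -0-1, -01-, 0--0*, 0--1*, 0-0-*, 0-1-*, 00--*, 01--*
[col 3] 0---
Prime implicants: --01, -0-1, -01-, 0---

NONE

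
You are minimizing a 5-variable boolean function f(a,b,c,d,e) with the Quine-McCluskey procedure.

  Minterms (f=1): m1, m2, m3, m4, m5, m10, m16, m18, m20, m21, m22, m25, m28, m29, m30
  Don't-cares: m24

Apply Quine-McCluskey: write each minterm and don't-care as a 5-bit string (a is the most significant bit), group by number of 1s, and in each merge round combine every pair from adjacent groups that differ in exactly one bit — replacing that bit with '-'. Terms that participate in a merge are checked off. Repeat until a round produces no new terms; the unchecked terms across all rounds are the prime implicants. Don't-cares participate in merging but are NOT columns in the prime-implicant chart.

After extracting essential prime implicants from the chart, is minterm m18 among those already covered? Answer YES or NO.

NO

size-2^0 implicants → 00001(✓)  00010(✓)  00011(✓)  00100(✓)  00101(✓)  01010(✓)  10000(✓)  10010(✓)  10100(✓)  10101(✓)  10110(✓)  11000(✓)  11001(✓)  11100(✓)  11101(✓)  11110(✓)
size-2^1 implicants → -0010  -0100(✓)  -0101(✓)  0-010  00-01  000-1  0001-  0010-(✓)  1-000(✓)  1-100(✓)  1-101(✓)  1-110(✓)  10-00(✓)  10-10(✓)  100-0(✓)  101-0(✓)  1010-(✓)  11-00(✓)  11-01(✓)  1100-(✓)  111-0(✓)  1110-(✓)
size-2^2 implicants → -010-  1--00  1-1-0  1-10-  10--0  11-0-
Unchecked terms (primes): -0010, -010-, 0-010, 00-01, 000-1, 0001-, 1--00, 1-1-0, 1-10-, 10--0, 11-0-
Minterm coverage:
  m1 ⊆ 00-01,000-1
  m2 ⊆ -0010,0-010,0001-
  m3 ⊆ 000-1,0001-
  m4 ⊆ -010- [E]
  m5 ⊆ -010-,00-01
  m10 ⊆ 0-010 [E]
  m16 ⊆ 1--00,10--0
  m18 ⊆ -0010,10--0
  m20 ⊆ -010-,1--00,1-1-0,1-10-,10--0
  m21 ⊆ -010-,1-10-
  m22 ⊆ 1-1-0,10--0
  m25 ⊆ 11-0- [E]
  m28 ⊆ 1--00,1-1-0,1-10-,11-0-
  m29 ⊆ 1-10-,11-0-
  m30 ⊆ 1-1-0 [E]
E = {-010-, 0-010, 1-1-0, 11-0-}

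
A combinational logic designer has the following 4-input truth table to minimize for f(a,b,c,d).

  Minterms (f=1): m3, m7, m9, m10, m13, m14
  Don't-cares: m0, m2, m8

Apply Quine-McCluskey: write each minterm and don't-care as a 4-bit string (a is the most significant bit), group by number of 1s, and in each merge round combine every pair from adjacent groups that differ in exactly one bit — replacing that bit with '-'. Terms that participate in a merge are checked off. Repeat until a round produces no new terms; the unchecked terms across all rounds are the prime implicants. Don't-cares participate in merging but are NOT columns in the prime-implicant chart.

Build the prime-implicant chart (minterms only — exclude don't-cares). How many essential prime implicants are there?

3

[col 0] 0000*, 0010*, 0011*, 0111*, 1000*, 1001*, 1010*, 1101*, 1110*
[col 1] -000*, -010*, 0-11, 00-0*, 001-, 1-01, 1-10, 10-0*, 100-
[col 2] -0-0
Prime implicants: -0-0, 0-11, 001-, 1-01, 1-10, 100-
PI chart (minterm → PIs covering it):
  3 | 0-11,001-
  7 | 0-11  (sole → essential)
  9 | 1-01,100-
  10 | -0-0,1-10
  13 | 1-01  (sole → essential)
  14 | 1-10  (sole → essential)
Essential prime implicants: 0-11, 1-01, 1-10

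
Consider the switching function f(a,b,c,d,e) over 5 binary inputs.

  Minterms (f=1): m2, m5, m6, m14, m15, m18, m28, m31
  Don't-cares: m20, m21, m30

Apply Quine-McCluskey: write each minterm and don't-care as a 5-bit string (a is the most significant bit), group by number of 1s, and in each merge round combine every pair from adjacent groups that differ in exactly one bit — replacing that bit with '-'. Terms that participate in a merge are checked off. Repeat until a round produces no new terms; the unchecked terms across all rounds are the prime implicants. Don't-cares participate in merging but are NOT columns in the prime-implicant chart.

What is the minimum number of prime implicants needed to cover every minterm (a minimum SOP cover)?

5

Round 0: 00010✓ 00101✓ 00110✓ 01110✓ 01111✓ 10010✓ 10100✓ 10101✓ 11100✓ 11110✓ 11111✓
Round 1: -0010 -0101 -1110✓ -1111✓ 0-110 00-10 0111-✓ 1-100 1010- 111-0 1111-✓
Round 2: -111-
PIs = {-0010, -0101, -111-, 0-110, 00-10, 1-100, 1010-, 111-0}
Coverage chart:
  m2: -0010,00-10
  m5: -0101 ←essential
  m6: 0-110,00-10
  m14: -111-,0-110
  m15: -111- ←essential
  m18: -0010 ←essential
  m28: 1-100,111-0
  m31: -111- ←essential
Essential: -0010, -0101, -111-
Petrick residual → 0-110, 1-100
Min cover (5 terms): b'c'de' + b'cd'e + bcd + a'cde' + acd'e'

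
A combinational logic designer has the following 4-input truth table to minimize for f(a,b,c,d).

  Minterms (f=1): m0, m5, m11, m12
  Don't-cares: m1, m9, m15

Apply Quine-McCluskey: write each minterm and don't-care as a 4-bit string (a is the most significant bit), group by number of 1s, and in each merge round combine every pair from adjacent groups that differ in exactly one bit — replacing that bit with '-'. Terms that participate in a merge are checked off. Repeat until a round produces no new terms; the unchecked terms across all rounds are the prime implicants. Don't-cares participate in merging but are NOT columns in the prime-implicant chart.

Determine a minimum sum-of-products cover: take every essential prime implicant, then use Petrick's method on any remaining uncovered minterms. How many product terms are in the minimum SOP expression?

4

size-2^0 implicants → 0000(✓)  0001(✓)  0101(✓)  1001(✓)  1011(✓)  1100  1111(✓)
size-2^1 implicants → -001  0-01  000-  1-11  10-1
Unchecked terms (primes): -001, 0-01, 000-, 1-11, 10-1, 1100
Minterm coverage:
  m0 ⊆ 000- [E]
  m5 ⊆ 0-01 [E]
  m11 ⊆ 1-11,10-1
  m12 ⊆ 1100 [E]
E = {0-01, 000-, 1100}
Petrick residual → 1-11
Cover = a'c'd + a'b'c' + acd + abc'd'  |cover|=4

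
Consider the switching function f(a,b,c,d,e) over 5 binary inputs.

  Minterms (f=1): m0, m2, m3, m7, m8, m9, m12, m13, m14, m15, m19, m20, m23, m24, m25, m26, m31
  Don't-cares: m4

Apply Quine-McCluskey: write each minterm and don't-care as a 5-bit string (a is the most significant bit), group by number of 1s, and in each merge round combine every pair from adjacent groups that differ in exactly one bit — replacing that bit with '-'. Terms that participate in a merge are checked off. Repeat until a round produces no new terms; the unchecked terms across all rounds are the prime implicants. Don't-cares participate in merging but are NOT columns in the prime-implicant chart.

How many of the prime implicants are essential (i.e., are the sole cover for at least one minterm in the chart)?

size-2^0 implicants → 00000(✓)  00010(✓)  00011(✓)  00100(✓)  00111(✓)  01000(✓)  01001(✓)  01100(✓)  01101(✓)  01110(✓)  01111(✓)  10011(✓)  10100(✓)  10111(✓)  11000(✓)  11001(✓)  11010(✓)  11111(✓)
size-2^1 implicants → -0011(✓)  -0100  -0111(✓)  -1000(✓)  -1001(✓)  -1111(✓)  0-000(✓)  0-100(✓)  0-111(✓)  00-00(✓)  00-11(✓)  000-0  0001-  01-00(✓)  01-01(✓)  0100-(✓)  011-0(✓)  011-1(✓)  0110-(✓)  0111-(✓)  1-111(✓)  10-11(✓)  110-0  1100-(✓)
size-2^2 implicants → --111  -0-11  -100-  0--00  01-0-  011--
Unchecked terms (primes): --111, -0-11, -0100, -100-, 0--00, 000-0, 0001-, 01-0-, 011--, 110-0
Minterm coverage:
  m0 ⊆ 0--00,000-0
  m2 ⊆ 000-0,0001-
  m3 ⊆ -0-11,0001-
  m7 ⊆ --111,-0-11
  m8 ⊆ -100-,0--00,01-0-
  m9 ⊆ -100-,01-0-
  m12 ⊆ 0--00,01-0-,011--
  m13 ⊆ 01-0-,011--
  m14 ⊆ 011-- [E]
  m15 ⊆ --111,011--
  m19 ⊆ -0-11 [E]
  m20 ⊆ -0100 [E]
  m23 ⊆ --111,-0-11
  m24 ⊆ -100-,110-0
  m25 ⊆ -100- [E]
  m26 ⊆ 110-0 [E]
  m31 ⊆ --111 [E]
E = {--111, -0-11, -0100, -100-, 011--, 110-0}

6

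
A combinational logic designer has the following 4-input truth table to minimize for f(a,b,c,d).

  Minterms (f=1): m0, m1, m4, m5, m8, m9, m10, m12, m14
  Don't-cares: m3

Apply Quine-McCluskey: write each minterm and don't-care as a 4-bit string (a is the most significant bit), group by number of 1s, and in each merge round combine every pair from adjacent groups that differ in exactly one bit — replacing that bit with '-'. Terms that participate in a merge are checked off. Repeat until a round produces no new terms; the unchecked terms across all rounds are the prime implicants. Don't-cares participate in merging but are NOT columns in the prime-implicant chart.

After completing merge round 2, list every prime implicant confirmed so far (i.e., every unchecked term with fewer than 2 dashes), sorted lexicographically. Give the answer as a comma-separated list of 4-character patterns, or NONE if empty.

size-2^0 implicants → 0000(✓)  0001(✓)  0011(✓)  0100(✓)  0101(✓)  1000(✓)  1001(✓)  1010(✓)  1100(✓)  1110(✓)
size-2^1 implicants → -000(✓)  -001(✓)  -100(✓)  0-00(✓)  0-01(✓)  00-1  000-(✓)  010-(✓)  1-00(✓)  1-10(✓)  10-0(✓)  100-(✓)  11-0(✓)
size-2^2 implicants → --00  -00-  0-0-  1--0
Unchecked terms (primes): --00, -00-, 0-0-, 00-1, 1--0

00-1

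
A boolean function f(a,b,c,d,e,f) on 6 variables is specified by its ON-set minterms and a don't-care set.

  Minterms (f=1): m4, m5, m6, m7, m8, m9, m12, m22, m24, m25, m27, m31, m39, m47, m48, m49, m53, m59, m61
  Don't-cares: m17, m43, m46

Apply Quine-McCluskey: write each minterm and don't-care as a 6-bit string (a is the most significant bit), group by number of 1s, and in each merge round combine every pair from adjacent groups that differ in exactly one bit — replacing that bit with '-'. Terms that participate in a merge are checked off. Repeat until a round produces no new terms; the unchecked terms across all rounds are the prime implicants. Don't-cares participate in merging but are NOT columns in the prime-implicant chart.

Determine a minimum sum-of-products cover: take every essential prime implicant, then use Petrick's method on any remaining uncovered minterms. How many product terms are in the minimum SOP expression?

[col 0] 000100*, 000101*, 000110*, 000111*, 001000*, 001001*, 001100*, 010001*, 010110*, 011000*, 011001*, 011011*, 011111*, 100111*, 101011*, 101110*, 101111*, 110000*, 110001*, 110101*, 111011*, 111101*
[col 1] -00111, -10001, -11011, 0-0110, 0-1000*, 0-1001*, 00-100, 0001-0*, 0001-1*, 00010-*, 00011-*, 001-00, 00100-*, 01-001, 011-11, 0110-1, 01100-*, 1-1011, 10-111, 101-11, 10111-, 11-101, 110-01, 11000-
[col 2] 0-100-, 0001--
Prime implicants: -00111, -10001, -11011, 0-0110, 0-100-, 00-100, 0001--, 001-00, 01-001, 011-11, 0110-1, 1-1011, 10-111, 101-11, 10111-, 11-101, 110-01, 11000-
PI chart (minterm → PIs covering it):
  4 | 00-100,0001--
  5 | 0001--  (sole → essential)
  6 | 0-0110,0001--
  7 | -00111,0001--
  8 | 0-100-,001-00
  9 | 0-100-  (sole → essential)
  12 | 00-100,001-00
  22 | 0-0110  (sole → essential)
  24 | 0-100-  (sole → essential)
  25 | 0-100-,01-001,0110-1
  27 | -11011,011-11,0110-1
  31 | 011-11  (sole → essential)
  39 | -00111,10-111
  47 | 10-111,101-11,10111-
  48 | 11000-  (sole → essential)
  49 | -10001,110-01,11000-
  53 | 11-101,110-01
  59 | -11011,1-1011
  61 | 11-101  (sole → essential)
Essential prime implicants: 0-0110, 0-100-, 0001--, 011-11, 11-101, 11000-
Petrick residual → -11011, 00-100, 10-111
Minimum SOP uses 9 PIs: bcd'ef + a'c'def' + a'cd'e' + a'b'de'f' + a'b'c'd + a'bcef + ab'def + abde'f + abc'd'e'

9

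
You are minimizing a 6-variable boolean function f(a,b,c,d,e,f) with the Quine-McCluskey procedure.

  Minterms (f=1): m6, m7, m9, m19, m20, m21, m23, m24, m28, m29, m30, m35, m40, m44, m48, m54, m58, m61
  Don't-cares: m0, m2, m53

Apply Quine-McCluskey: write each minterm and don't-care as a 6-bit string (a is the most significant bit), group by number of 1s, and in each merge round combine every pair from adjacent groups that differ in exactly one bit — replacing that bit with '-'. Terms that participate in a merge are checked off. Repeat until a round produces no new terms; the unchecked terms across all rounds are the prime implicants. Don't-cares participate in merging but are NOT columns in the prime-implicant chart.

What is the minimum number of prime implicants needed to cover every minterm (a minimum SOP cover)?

Round 0: 000000✓ 000010✓ 000110✓ 000111✓ 001001 010011✓ 010100✓ 010101✓ 010111✓ 011000✓ 011100✓ 011101✓ 011110✓ 100011 101000✓ 101100✓ 110000 110101✓ 110110 111010 111101✓
Round 1: -10101✓ -11101✓ 0-0111 000-10 0000-0 00011- 01-100✓ 01-101✓ 010-11 0101-1 01010-✓ 011-00 0111-0 01110-✓ 101-00 11-101✓
Round 2: -1-101 01-10-
PIs = {-1-101, 0-0111, 000-10, 0000-0, 00011-, 001001, 01-10-, 010-11, 0101-1, 011-00, 0111-0, 100011, 101-00, 110000, 110110, 111010}
Coverage chart:
  m6: 000-10,00011-
  m7: 0-0111,00011-
  m9: 001001 ←essential
  m19: 010-11 ←essential
  m20: 01-10- ←essential
  m21: -1-101,01-10-,0101-1
  m23: 0-0111,010-11,0101-1
  m24: 011-00 ←essential
  m28: 01-10-,011-00,0111-0
  m29: -1-101,01-10-
  m30: 0111-0 ←essential
  m35: 100011 ←essential
  m40: 101-00 ←essential
  m44: 101-00 ←essential
  m48: 110000 ←essential
  m54: 110110 ←essential
  m58: 111010 ←essential
  m61: -1-101 ←essential
Essential: -1-101, 001001, 01-10-, 010-11, 011-00, 0111-0, 100011, 101-00, 110000, 110110, 111010
Petrick residual → 00011-
Min cover (12 terms): bde'f + a'b'c'de + a'b'cd'e'f + a'bde' + a'bc'ef + a'bce'f' + a'bcdf' + ab'c'd'ef + ab'ce'f' + abc'd'e'f' + abc'def' + abcd'ef'

12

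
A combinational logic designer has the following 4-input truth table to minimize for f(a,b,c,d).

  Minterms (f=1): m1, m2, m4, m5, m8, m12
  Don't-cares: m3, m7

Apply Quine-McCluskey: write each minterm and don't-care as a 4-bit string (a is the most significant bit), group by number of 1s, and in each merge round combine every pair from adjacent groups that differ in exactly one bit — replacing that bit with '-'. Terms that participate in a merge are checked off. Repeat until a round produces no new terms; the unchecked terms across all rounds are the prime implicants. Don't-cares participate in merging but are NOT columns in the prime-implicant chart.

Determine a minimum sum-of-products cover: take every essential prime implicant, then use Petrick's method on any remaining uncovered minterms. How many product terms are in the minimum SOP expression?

4

[col 0] 0001*, 0010*, 0011*, 0100*, 0101*, 0111*, 1000*, 1100*
[col 1] -100, 0-01*, 0-11*, 00-1*, 001-, 01-1*, 010-, 1-00
[col 2] 0--1
Prime implicants: -100, 0--1, 001-, 010-, 1-00
PI chart (minterm → PIs covering it):
  1 | 0--1  (sole → essential)
  2 | 001-  (sole → essential)
  4 | -100,010-
  5 | 0--1,010-
  8 | 1-00  (sole → essential)
  12 | -100,1-00
Essential prime implicants: 0--1, 001-, 1-00
Petrick residual → -100
Minimum SOP uses 4 PIs: bc'd' + a'd + a'b'c + ac'd'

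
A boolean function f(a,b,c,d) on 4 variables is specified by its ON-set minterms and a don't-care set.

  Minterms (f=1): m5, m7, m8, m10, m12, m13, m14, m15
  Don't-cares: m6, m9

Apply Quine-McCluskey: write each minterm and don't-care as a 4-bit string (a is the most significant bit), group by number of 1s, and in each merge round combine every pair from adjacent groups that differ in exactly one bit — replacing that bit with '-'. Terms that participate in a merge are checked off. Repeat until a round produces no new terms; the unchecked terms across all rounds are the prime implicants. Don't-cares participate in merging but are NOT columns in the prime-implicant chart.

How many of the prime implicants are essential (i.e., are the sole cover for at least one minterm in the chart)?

2

size-2^0 implicants → 0101(✓)  0110(✓)  0111(✓)  1000(✓)  1001(✓)  1010(✓)  1100(✓)  1101(✓)  1110(✓)  1111(✓)
size-2^1 implicants → -101(✓)  -110(✓)  -111(✓)  01-1(✓)  011-(✓)  1-00(✓)  1-01(✓)  1-10(✓)  10-0(✓)  100-(✓)  11-0(✓)  11-1(✓)  110-(✓)  111-(✓)
size-2^2 implicants → -1-1  -11-  1--0  1-0-  11--
Unchecked terms (primes): -1-1, -11-, 1--0, 1-0-, 11--
Minterm coverage:
  m5 ⊆ -1-1 [E]
  m7 ⊆ -1-1,-11-
  m8 ⊆ 1--0,1-0-
  m10 ⊆ 1--0 [E]
  m12 ⊆ 1--0,1-0-,11--
  m13 ⊆ -1-1,1-0-,11--
  m14 ⊆ -11-,1--0,11--
  m15 ⊆ -1-1,-11-,11--
E = {-1-1, 1--0}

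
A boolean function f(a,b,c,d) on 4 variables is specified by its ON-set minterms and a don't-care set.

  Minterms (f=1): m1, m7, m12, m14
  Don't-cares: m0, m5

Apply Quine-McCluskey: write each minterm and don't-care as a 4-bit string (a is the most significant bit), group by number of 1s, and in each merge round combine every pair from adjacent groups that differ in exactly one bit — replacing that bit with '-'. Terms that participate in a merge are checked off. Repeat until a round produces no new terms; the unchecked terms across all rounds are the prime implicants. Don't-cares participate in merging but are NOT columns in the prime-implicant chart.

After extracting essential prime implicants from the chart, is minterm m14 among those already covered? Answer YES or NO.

YES

[col 0] 0000*, 0001*, 0101*, 0111*, 1100*, 1110*
[col 1] 0-01, 000-, 01-1, 11-0
Prime implicants: 0-01, 000-, 01-1, 11-0
PI chart (minterm → PIs covering it):
  1 | 0-01,000-
  7 | 01-1  (sole → essential)
  12 | 11-0  (sole → essential)
  14 | 11-0  (sole → essential)
Essential prime implicants: 01-1, 11-0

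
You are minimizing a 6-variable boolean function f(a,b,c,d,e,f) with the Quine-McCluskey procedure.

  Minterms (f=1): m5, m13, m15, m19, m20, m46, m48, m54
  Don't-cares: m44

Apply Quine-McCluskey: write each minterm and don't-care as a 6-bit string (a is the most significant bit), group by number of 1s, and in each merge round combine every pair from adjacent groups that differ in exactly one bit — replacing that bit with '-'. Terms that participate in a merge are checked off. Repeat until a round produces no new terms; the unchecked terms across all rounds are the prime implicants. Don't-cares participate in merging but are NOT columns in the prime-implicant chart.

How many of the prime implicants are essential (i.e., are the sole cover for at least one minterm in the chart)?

Round 0: 000101✓ 001101✓ 001111✓ 010011 010100 101100✓ 101110✓ 110000 110110
Round 1: 00-101 0011-1 1011-0
PIs = {00-101, 0011-1, 010011, 010100, 1011-0, 110000, 110110}
Coverage chart:
  m5: 00-101 ←essential
  m13: 00-101,0011-1
  m15: 0011-1 ←essential
  m19: 010011 ←essential
  m20: 010100 ←essential
  m46: 1011-0 ←essential
  m48: 110000 ←essential
  m54: 110110 ←essential
Essential: 00-101, 0011-1, 010011, 010100, 1011-0, 110000, 110110

7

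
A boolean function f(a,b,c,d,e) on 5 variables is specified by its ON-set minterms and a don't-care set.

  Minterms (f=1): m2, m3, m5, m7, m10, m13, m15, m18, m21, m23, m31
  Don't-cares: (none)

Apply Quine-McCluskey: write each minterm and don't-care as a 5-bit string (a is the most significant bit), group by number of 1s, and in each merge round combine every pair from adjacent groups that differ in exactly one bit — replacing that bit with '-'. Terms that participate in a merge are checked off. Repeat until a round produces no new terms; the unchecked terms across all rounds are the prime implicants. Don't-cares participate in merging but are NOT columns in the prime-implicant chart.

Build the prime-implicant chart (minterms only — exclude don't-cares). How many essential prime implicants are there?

Round 0: 00010✓ 00011✓ 00101✓ 00111✓ 01010✓ 01101✓ 01111✓ 10010✓ 10101✓ 10111✓ 11111✓
Round 1: -0010 -0101✓ -0111✓ -1111✓ 0-010 0-101✓ 0-111✓ 00-11 0001- 001-1✓ 011-1✓ 1-111✓ 101-1✓
Round 2: --111 -01-1 0-1-1
PIs = {--111, -0010, -01-1, 0-010, 0-1-1, 00-11, 0001-}
Coverage chart:
  m2: -0010,0-010,0001-
  m3: 00-11,0001-
  m5: -01-1,0-1-1
  m7: --111,-01-1,0-1-1,00-11
  m10: 0-010 ←essential
  m13: 0-1-1 ←essential
  m15: --111,0-1-1
  m18: -0010 ←essential
  m21: -01-1 ←essential
  m23: --111,-01-1
  m31: --111 ←essential
Essential: --111, -0010, -01-1, 0-010, 0-1-1

5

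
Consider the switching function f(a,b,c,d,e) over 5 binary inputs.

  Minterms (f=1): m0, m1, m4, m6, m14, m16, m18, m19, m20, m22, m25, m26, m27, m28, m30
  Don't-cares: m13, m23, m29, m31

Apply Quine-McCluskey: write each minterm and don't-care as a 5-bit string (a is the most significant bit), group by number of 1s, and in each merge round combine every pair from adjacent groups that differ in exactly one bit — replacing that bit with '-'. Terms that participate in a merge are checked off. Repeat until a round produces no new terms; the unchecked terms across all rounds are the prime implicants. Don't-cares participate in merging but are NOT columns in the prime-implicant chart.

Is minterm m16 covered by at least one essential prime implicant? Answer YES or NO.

Round 0: 00000✓ 00001✓ 00100✓ 00110✓ 01101✓ 01110✓ 10000✓ 10010✓ 10011✓ 10100✓ 10110✓ 10111✓ 11001✓ 11010✓ 11011✓ 11100✓ 11101✓ 11110✓ 11111✓
Round 1: -0000✓ -0100✓ -0110✓ -1101 -1110✓ 0-110✓ 00-00✓ 0000- 001-0✓ 1-010✓ 1-011✓ 1-100✓ 1-110✓ 1-111✓ 10-00✓ 10-10✓ 10-11✓ 100-0✓ 1001-✓ 101-0✓ 1011-✓ 11-01✓ 11-10✓ 11-11✓ 110-1✓ 1101-✓ 111-0✓ 111-1✓ 1110-✓ 1111-✓
Round 2: --110 -0-00 -01-0 1--10✓ 1--11✓ 1-01-✓ 1-1-0 1-11-✓ 10--0 10-1-✓ 11--1 11-1-✓ 111--
Round 3: 1--1-
PIs = {--110, -0-00, -01-0, -1101, 0000-, 1--1-, 1-1-0, 10--0, 11--1, 111--}
Coverage chart:
  m0: -0-00,0000-
  m1: 0000- ←essential
  m4: -0-00,-01-0
  m6: --110,-01-0
  m14: --110 ←essential
  m16: -0-00,10--0
  m18: 1--1-,10--0
  m19: 1--1- ←essential
  m20: -0-00,-01-0,1-1-0,10--0
  m22: --110,-01-0,1--1-,1-1-0,10--0
  m25: 11--1 ←essential
  m26: 1--1- ←essential
  m27: 1--1-,11--1
  m28: 1-1-0,111--
  m30: --110,1--1-,1-1-0,111--
Essential: --110, 0000-, 1--1-, 11--1

NO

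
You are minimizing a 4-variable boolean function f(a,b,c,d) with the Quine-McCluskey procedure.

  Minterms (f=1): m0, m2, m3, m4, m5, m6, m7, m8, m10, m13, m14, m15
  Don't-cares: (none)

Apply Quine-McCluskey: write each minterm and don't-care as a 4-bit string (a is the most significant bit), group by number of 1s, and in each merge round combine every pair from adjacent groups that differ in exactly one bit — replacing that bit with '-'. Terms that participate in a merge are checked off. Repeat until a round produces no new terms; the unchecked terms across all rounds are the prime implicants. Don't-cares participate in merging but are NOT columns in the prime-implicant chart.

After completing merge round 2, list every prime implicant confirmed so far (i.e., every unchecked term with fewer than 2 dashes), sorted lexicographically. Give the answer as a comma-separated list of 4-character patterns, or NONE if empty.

Round 0: 0000✓ 0010✓ 0011✓ 0100✓ 0101✓ 0110✓ 0111✓ 1000✓ 1010✓ 1101✓ 1110✓ 1111✓
Round 1: -000✓ -010✓ -101✓ -110✓ -111✓ 0-00✓ 0-10✓ 0-11✓ 00-0✓ 001-✓ 01-0✓ 01-1✓ 010-✓ 011-✓ 1-10✓ 10-0✓ 11-1✓ 111-✓
Round 2: --10 -0-0 -1-1 -11- 0--0 0-1- 01--
PIs = {--10, -0-0, -1-1, -11-, 0--0, 0-1-, 01--}

NONE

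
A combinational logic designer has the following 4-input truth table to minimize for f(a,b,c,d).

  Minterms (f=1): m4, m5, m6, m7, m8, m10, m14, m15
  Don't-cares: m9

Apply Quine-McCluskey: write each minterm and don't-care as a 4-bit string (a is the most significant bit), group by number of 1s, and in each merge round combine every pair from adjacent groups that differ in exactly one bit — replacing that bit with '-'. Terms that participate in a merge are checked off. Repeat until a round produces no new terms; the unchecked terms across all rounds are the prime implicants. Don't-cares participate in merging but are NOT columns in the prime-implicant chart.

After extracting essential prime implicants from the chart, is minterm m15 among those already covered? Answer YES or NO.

YES

[col 0] 0100*, 0101*, 0110*, 0111*, 1000*, 1001*, 1010*, 1110*, 1111*
[col 1] -110*, -111*, 01-0*, 01-1*, 010-*, 011-*, 1-10, 10-0, 100-, 111-*
[col 2] -11-, 01--
Prime implicants: -11-, 01--, 1-10, 10-0, 100-
PI chart (minterm → PIs covering it):
  4 | 01--  (sole → essential)
  5 | 01--  (sole → essential)
  6 | -11-,01--
  7 | -11-,01--
  8 | 10-0,100-
  10 | 1-10,10-0
  14 | -11-,1-10
  15 | -11-  (sole → essential)
Essential prime implicants: -11-, 01--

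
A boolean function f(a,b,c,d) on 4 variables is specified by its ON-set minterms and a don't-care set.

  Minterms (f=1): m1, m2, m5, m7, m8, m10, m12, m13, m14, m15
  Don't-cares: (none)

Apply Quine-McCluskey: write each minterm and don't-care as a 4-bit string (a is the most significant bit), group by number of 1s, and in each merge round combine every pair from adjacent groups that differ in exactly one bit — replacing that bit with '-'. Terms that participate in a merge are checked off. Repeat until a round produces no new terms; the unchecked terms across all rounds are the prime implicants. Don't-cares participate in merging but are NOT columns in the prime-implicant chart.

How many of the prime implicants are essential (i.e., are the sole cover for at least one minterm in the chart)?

size-2^0 implicants → 0001(✓)  0010(✓)  0101(✓)  0111(✓)  1000(✓)  1010(✓)  1100(✓)  1101(✓)  1110(✓)  1111(✓)
size-2^1 implicants → -010  -101(✓)  -111(✓)  0-01  01-1(✓)  1-00(✓)  1-10(✓)  10-0(✓)  11-0(✓)  11-1(✓)  110-(✓)  111-(✓)
size-2^2 implicants → -1-1  1--0  11--
Unchecked terms (primes): -010, -1-1, 0-01, 1--0, 11--
Minterm coverage:
  m1 ⊆ 0-01 [E]
  m2 ⊆ -010 [E]
  m5 ⊆ -1-1,0-01
  m7 ⊆ -1-1 [E]
  m8 ⊆ 1--0 [E]
  m10 ⊆ -010,1--0
  m12 ⊆ 1--0,11--
  m13 ⊆ -1-1,11--
  m14 ⊆ 1--0,11--
  m15 ⊆ -1-1,11--
E = {-010, -1-1, 0-01, 1--0}

4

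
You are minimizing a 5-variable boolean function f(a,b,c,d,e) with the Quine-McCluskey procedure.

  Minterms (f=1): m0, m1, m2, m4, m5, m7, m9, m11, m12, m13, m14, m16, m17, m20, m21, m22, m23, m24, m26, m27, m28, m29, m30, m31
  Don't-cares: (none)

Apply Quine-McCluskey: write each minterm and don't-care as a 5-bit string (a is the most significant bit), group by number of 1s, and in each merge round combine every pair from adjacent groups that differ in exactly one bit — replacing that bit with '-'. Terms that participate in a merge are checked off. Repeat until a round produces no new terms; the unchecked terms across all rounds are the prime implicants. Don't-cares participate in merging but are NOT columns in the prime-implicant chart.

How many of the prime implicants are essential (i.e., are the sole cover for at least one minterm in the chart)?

Round 0: 00000✓ 00001✓ 00010✓ 00100✓ 00101✓ 00111✓ 01001✓ 01011✓ 01100✓ 01101✓ 01110✓ 10000✓ 10001✓ 10100✓ 10101✓ 10110✓ 10111✓ 11000✓ 11010✓ 11011✓ 11100✓ 11101✓ 11110✓ 11111✓
Round 1: -0000✓ -0001✓ -0100✓ -0101✓ -0111✓ -1011 -1100✓ -1101✓ -1110✓ 0-001✓ 0-100✓ 0-101✓ 00-00✓ 00-01✓ 000-0 0000-✓ 001-1✓ 0010-✓ 01-01✓ 010-1 011-0✓ 0110-✓ 1-000✓ 1-100✓ 1-101✓ 1-110✓ 1-111✓ 10-00✓ 10-01✓ 1000-✓ 101-0✓ 101-1✓ 1010-✓ 1011-✓ 11-00✓ 11-10✓ 11-11✓ 110-0✓ 1101-✓ 111-0✓ 111-1✓ 1110-✓ 1111-✓
Round 2: --100✓ --101✓ -0-00✓ -0-01✓ -000-✓ -01-1 -010-✓ -11-0 -110-✓ 0--01 0-10-✓ 00-0-✓ 1--00 1-1-0✓ 1-1-1✓ 1-10-✓ 1-11-✓ 10-0-✓ 101--✓ 11--0 11-1- 111--✓
Round 3: --10- -0-0- 1-1--
PIs = {--10-, -0-0-, -01-1, -1011, -11-0, 0--01, 000-0, 010-1, 1--00, 1-1--, 11--0, 11-1-}
Coverage chart:
  m0: -0-0-,000-0
  m1: -0-0-,0--01
  m2: 000-0 ←essential
  m4: --10-,-0-0-
  m5: --10-,-0-0-,-01-1,0--01
  m7: -01-1 ←essential
  m9: 0--01,010-1
  m11: -1011,010-1
  m12: --10-,-11-0
  m13: --10-,0--01
  m14: -11-0 ←essential
  m16: -0-0-,1--00
  m17: -0-0- ←essential
  m20: --10-,-0-0-,1--00,1-1--
  m21: --10-,-0-0-,-01-1,1-1--
  m22: 1-1-- ←essential
  m23: -01-1,1-1--
  m24: 1--00,11--0
  m26: 11--0,11-1-
  m27: -1011,11-1-
  m28: --10-,-11-0,1--00,1-1--,11--0
  m29: --10-,1-1--
  m30: -11-0,1-1--,11--0,11-1-
  m31: 1-1--,11-1-
Essential: -0-0-, -01-1, -11-0, 000-0, 1-1--

5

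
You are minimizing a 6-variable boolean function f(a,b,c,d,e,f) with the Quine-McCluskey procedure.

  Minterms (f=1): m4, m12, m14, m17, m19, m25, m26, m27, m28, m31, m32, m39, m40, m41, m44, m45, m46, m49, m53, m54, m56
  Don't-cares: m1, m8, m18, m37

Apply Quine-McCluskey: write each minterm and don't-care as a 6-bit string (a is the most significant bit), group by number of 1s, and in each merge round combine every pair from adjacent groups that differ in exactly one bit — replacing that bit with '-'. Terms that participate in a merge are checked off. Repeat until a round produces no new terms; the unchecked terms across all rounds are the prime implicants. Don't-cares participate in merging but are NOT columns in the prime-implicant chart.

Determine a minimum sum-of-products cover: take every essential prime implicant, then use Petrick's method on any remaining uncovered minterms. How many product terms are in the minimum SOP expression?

12

Round 0: 000001✓ 000100✓ 001000✓ 001100✓ 001110✓ 010001✓ 010010✓ 010011✓ 011001✓ 011010✓ 011011✓ 011100✓ 011111✓ 100000✓ 100101✓ 100111✓ 101000✓ 101001✓ 101100✓ 101101✓ 101110✓ 110001✓ 110101✓ 110110 111000✓
Round 1: -01000✓ -01100✓ -01110✓ -10001 0-0001 0-1100 00-100 001-00✓ 0011-0✓ 01-001✓ 01-010✓ 01-011✓ 0100-1✓ 01001-✓ 011-11 0110-1✓ 01101-✓ 1-0101 1-1000 10-000 10-101 1001-1 101-00✓ 101-01✓ 10100-✓ 1011-0✓ 10110-✓ 110-01
Round 2: -01-00 -011-0 01-0-1 01-01- 101-0-
PIs = {-01-00, -011-0, -10001, 0-0001, 0-1100, 00-100, 01-0-1, 01-01-, 011-11, 1-0101, 1-1000, 10-000, 10-101, 1001-1, 101-0-, 110-01, 110110}
Coverage chart:
  m4: 00-100 ←essential
  m12: -01-00,-011-0,0-1100,00-100
  m14: -011-0 ←essential
  m17: -10001,0-0001,01-0-1
  m19: 01-0-1,01-01-
  m25: 01-0-1 ←essential
  m26: 01-01- ←essential
  m27: 01-0-1,01-01-,011-11
  m28: 0-1100 ←essential
  m31: 011-11 ←essential
  m32: 10-000 ←essential
  m39: 1001-1 ←essential
  m40: -01-00,1-1000,10-000,101-0-
  m41: 101-0- ←essential
  m44: -01-00,-011-0,101-0-
  m45: 10-101,101-0-
  m46: -011-0 ←essential
  m49: -10001,110-01
  m53: 1-0101,110-01
  m54: 110110 ←essential
  m56: 1-1000 ←essential
Essential: -011-0, 0-1100, 00-100, 01-0-1, 01-01-, 011-11, 1-1000, 10-000, 1001-1, 101-0-, 110110
Petrick residual → 110-01
Min cover (12 terms): b'cdf' + a'cde'f' + a'b'de'f' + a'bd'f + a'bd'e + a'bcef + acd'e'f' + ab'd'e'f' + ab'c'df + ab'ce' + abc'e'f + abc'def'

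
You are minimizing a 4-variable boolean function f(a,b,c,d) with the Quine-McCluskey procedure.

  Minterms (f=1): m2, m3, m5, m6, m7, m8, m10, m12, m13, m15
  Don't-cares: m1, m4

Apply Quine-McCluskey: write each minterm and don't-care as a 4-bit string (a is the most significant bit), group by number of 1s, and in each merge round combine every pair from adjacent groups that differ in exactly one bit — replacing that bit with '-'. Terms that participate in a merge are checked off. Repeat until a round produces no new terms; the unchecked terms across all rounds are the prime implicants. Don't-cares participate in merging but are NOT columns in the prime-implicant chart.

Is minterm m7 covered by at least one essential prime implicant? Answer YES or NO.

YES

size-2^0 implicants → 0001(✓)  0010(✓)  0011(✓)  0100(✓)  0101(✓)  0110(✓)  0111(✓)  1000(✓)  1010(✓)  1100(✓)  1101(✓)  1111(✓)
size-2^1 implicants → -010  -100(✓)  -101(✓)  -111(✓)  0-01(✓)  0-10(✓)  0-11(✓)  00-1(✓)  001-(✓)  01-0(✓)  01-1(✓)  010-(✓)  011-(✓)  1-00  10-0  11-1(✓)  110-(✓)
size-2^2 implicants → -1-1  -10-  0--1  0-1-  01--
Unchecked terms (primes): -010, -1-1, -10-, 0--1, 0-1-, 01--, 1-00, 10-0
Minterm coverage:
  m2 ⊆ -010,0-1-
  m3 ⊆ 0--1,0-1-
  m5 ⊆ -1-1,-10-,0--1,01--
  m6 ⊆ 0-1-,01--
  m7 ⊆ -1-1,0--1,0-1-,01--
  m8 ⊆ 1-00,10-0
  m10 ⊆ -010,10-0
  m12 ⊆ -10-,1-00
  m13 ⊆ -1-1,-10-
  m15 ⊆ -1-1 [E]
E = {-1-1}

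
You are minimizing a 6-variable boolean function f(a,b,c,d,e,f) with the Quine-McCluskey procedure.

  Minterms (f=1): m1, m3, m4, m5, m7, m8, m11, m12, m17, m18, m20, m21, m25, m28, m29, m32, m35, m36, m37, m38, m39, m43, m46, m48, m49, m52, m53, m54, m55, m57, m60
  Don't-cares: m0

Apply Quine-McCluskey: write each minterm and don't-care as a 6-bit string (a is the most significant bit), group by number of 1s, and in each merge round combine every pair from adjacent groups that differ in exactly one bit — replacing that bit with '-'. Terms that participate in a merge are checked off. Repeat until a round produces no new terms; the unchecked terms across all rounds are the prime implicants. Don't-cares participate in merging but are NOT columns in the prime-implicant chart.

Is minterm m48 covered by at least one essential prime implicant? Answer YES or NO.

size-2^0 implicants → 000000(✓)  000001(✓)  000011(✓)  000100(✓)  000101(✓)  000111(✓)  001000(✓)  001011(✓)  001100(✓)  010001(✓)  010010  010100(✓)  010101(✓)  011001(✓)  011100(✓)  011101(✓)  100000(✓)  100011(✓)  100100(✓)  100101(✓)  100110(✓)  100111(✓)  101011(✓)  101110(✓)  110000(✓)  110001(✓)  110100(✓)  110101(✓)  110110(✓)  110111(✓)  111001(✓)  111100(✓)
size-2^1 implicants → -00000(✓)  -00011(✓)  -00100(✓)  -00101(✓)  -00111(✓)  -01011(✓)  -10001(✓)  -10100(✓)  -10101(✓)  -11001(✓)  -11100(✓)  0-0001(✓)  0-0100(✓)  0-0101(✓)  0-1100(✓)  00-000(✓)  00-011(✓)  00-100(✓)  000-00(✓)  000-01(✓)  000-11(✓)  0000-1(✓)  00000-(✓)  0001-1(✓)  00010-(✓)  001-00(✓)  01-001(✓)  01-100(✓)  01-101(✓)  010-01(✓)  01010-(✓)  011-01(✓)  01110-(✓)  1-0000(✓)  1-0100(✓)  1-0101(✓)  1-0110(✓)  1-0111(✓)  10-011(✓)  10-110  100-00(✓)  100-11(✓)  1001-0(✓)  1001-1(✓)  10010-(✓)  10011-(✓)  11-001(✓)  11-100(✓)  110-00(✓)  110-01(✓)  11000-(✓)  1101-0(✓)  1101-1(✓)  11010-(✓)  11011-(✓)
size-2^2 implicants → --0100(✓)  --0101(✓)  -0-011  -00-00  -00-11  -001-1  -0010-(✓)  -1-001  -1-100  -10-01  -1010-(✓)  0--100  0-0-01  0-010-(✓)  00--00  000--1  000-0-  01--01  01-10-  1-0-00  1-01-0(✓)  1-01-1(✓)  1-010-(✓)  1-011-(✓)  1001--(✓)  110-0-  1101--(✓)
size-2^3 implicants → --010-  1-01--
Unchecked terms (primes): --010-, -0-011, -00-00, -00-11, -001-1, -1-001, -1-100, -10-01, 0--100, 0-0-01, 00--00, 000--1, 000-0-, 01--01, 01-10-, 010010, 1-0-00, 1-01--, 10-110, 110-0-
Minterm coverage:
  m1 ⊆ 0-0-01,000--1,000-0-
  m3 ⊆ -0-011,-00-11,000--1
  m4 ⊆ --010-,-00-00,0--100,00--00,000-0-
  m5 ⊆ --010-,-001-1,0-0-01,000--1,000-0-
  m7 ⊆ -00-11,-001-1,000--1
  m8 ⊆ 00--00 [E]
  m11 ⊆ -0-011 [E]
  m12 ⊆ 0--100,00--00
  m17 ⊆ -1-001,-10-01,0-0-01,01--01
  m18 ⊆ 010010 [E]
  m20 ⊆ --010-,-1-100,0--100,01-10-
  m21 ⊆ --010-,-10-01,0-0-01,01--01,01-10-
  m25 ⊆ -1-001,01--01
  m28 ⊆ -1-100,0--100,01-10-
  m29 ⊆ 01--01,01-10-
  m32 ⊆ -00-00,1-0-00
  m35 ⊆ -0-011,-00-11
  m36 ⊆ --010-,-00-00,1-0-00,1-01--
  m37 ⊆ --010-,-001-1,1-01--
  m38 ⊆ 1-01--,10-110
  m39 ⊆ -00-11,-001-1,1-01--
  m43 ⊆ -0-011 [E]
  m46 ⊆ 10-110 [E]
  m48 ⊆ 1-0-00,110-0-
  m49 ⊆ -1-001,-10-01,110-0-
  m52 ⊆ --010-,-1-100,1-0-00,1-01--,110-0-
  m53 ⊆ --010-,-10-01,1-01--,110-0-
  m54 ⊆ 1-01-- [E]
  m55 ⊆ 1-01-- [E]
  m57 ⊆ -1-001 [E]
  m60 ⊆ -1-100 [E]
E = {-0-011, -1-001, -1-100, 00--00, 010010, 1-01--, 10-110}

NO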